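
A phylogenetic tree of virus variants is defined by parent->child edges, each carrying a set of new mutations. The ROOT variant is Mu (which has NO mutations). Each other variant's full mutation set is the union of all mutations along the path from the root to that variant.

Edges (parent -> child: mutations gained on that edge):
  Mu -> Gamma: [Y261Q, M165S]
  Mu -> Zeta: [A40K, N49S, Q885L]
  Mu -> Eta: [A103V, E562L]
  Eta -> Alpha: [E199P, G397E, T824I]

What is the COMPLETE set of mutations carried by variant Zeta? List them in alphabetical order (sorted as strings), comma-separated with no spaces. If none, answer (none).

Answer: A40K,N49S,Q885L

Derivation:
At Mu: gained [] -> total []
At Zeta: gained ['A40K', 'N49S', 'Q885L'] -> total ['A40K', 'N49S', 'Q885L']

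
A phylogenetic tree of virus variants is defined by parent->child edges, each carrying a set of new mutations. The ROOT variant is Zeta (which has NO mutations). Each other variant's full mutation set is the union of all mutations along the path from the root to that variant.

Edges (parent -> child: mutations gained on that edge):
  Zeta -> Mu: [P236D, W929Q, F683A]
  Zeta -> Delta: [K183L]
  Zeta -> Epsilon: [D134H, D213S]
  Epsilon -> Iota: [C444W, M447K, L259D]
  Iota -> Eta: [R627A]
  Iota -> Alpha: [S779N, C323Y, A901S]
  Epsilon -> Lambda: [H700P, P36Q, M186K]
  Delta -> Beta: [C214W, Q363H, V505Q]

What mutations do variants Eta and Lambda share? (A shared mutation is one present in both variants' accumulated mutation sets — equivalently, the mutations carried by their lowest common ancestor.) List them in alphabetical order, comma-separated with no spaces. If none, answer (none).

Answer: D134H,D213S

Derivation:
Accumulating mutations along path to Eta:
  At Zeta: gained [] -> total []
  At Epsilon: gained ['D134H', 'D213S'] -> total ['D134H', 'D213S']
  At Iota: gained ['C444W', 'M447K', 'L259D'] -> total ['C444W', 'D134H', 'D213S', 'L259D', 'M447K']
  At Eta: gained ['R627A'] -> total ['C444W', 'D134H', 'D213S', 'L259D', 'M447K', 'R627A']
Mutations(Eta) = ['C444W', 'D134H', 'D213S', 'L259D', 'M447K', 'R627A']
Accumulating mutations along path to Lambda:
  At Zeta: gained [] -> total []
  At Epsilon: gained ['D134H', 'D213S'] -> total ['D134H', 'D213S']
  At Lambda: gained ['H700P', 'P36Q', 'M186K'] -> total ['D134H', 'D213S', 'H700P', 'M186K', 'P36Q']
Mutations(Lambda) = ['D134H', 'D213S', 'H700P', 'M186K', 'P36Q']
Intersection: ['C444W', 'D134H', 'D213S', 'L259D', 'M447K', 'R627A'] ∩ ['D134H', 'D213S', 'H700P', 'M186K', 'P36Q'] = ['D134H', 'D213S']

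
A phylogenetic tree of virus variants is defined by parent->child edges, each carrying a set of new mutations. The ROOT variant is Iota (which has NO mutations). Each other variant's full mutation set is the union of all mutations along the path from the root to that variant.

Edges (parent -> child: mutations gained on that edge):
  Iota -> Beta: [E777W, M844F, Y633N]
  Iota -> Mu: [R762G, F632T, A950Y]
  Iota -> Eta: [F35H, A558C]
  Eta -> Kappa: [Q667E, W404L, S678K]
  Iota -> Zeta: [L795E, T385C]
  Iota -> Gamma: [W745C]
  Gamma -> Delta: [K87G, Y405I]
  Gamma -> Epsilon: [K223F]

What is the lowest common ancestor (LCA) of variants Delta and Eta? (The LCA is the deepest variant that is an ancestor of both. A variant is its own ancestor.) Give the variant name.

Path from root to Delta: Iota -> Gamma -> Delta
  ancestors of Delta: {Iota, Gamma, Delta}
Path from root to Eta: Iota -> Eta
  ancestors of Eta: {Iota, Eta}
Common ancestors: {Iota}
Walk up from Eta: Eta (not in ancestors of Delta), Iota (in ancestors of Delta)
Deepest common ancestor (LCA) = Iota

Answer: Iota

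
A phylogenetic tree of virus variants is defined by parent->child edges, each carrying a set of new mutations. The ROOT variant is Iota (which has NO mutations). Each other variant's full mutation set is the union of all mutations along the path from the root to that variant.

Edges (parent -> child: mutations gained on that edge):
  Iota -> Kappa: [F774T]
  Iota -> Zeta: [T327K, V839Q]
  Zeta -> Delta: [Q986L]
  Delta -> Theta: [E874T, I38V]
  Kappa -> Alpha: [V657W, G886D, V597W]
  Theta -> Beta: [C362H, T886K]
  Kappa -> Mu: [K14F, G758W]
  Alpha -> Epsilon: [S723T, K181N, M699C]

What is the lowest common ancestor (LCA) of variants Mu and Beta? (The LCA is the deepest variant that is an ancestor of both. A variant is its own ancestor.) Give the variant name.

Answer: Iota

Derivation:
Path from root to Mu: Iota -> Kappa -> Mu
  ancestors of Mu: {Iota, Kappa, Mu}
Path from root to Beta: Iota -> Zeta -> Delta -> Theta -> Beta
  ancestors of Beta: {Iota, Zeta, Delta, Theta, Beta}
Common ancestors: {Iota}
Walk up from Beta: Beta (not in ancestors of Mu), Theta (not in ancestors of Mu), Delta (not in ancestors of Mu), Zeta (not in ancestors of Mu), Iota (in ancestors of Mu)
Deepest common ancestor (LCA) = Iota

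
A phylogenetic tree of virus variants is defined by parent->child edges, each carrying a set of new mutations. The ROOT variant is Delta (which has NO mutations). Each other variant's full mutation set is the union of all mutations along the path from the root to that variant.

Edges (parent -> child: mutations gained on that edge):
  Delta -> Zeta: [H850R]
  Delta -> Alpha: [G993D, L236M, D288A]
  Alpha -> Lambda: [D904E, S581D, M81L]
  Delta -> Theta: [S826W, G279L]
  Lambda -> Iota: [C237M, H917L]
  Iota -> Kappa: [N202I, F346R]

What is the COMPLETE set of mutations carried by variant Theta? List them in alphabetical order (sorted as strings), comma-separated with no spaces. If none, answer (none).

At Delta: gained [] -> total []
At Theta: gained ['S826W', 'G279L'] -> total ['G279L', 'S826W']

Answer: G279L,S826W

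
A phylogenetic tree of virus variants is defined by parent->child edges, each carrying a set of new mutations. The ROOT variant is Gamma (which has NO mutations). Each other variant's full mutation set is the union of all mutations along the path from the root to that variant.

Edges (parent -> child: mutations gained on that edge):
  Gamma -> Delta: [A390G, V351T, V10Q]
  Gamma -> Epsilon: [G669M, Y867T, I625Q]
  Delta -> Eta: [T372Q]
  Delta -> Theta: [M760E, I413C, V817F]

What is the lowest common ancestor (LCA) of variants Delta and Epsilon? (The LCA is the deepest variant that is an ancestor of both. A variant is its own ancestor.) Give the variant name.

Answer: Gamma

Derivation:
Path from root to Delta: Gamma -> Delta
  ancestors of Delta: {Gamma, Delta}
Path from root to Epsilon: Gamma -> Epsilon
  ancestors of Epsilon: {Gamma, Epsilon}
Common ancestors: {Gamma}
Walk up from Epsilon: Epsilon (not in ancestors of Delta), Gamma (in ancestors of Delta)
Deepest common ancestor (LCA) = Gamma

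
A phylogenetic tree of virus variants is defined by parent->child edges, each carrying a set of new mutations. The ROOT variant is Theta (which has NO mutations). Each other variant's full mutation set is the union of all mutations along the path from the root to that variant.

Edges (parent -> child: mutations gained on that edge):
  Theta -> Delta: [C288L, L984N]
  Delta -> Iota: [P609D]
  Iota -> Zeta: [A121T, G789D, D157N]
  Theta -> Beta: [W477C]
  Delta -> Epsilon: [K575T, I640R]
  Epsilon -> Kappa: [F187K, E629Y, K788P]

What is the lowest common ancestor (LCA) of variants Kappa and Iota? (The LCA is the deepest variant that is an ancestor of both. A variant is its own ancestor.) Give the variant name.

Answer: Delta

Derivation:
Path from root to Kappa: Theta -> Delta -> Epsilon -> Kappa
  ancestors of Kappa: {Theta, Delta, Epsilon, Kappa}
Path from root to Iota: Theta -> Delta -> Iota
  ancestors of Iota: {Theta, Delta, Iota}
Common ancestors: {Theta, Delta}
Walk up from Iota: Iota (not in ancestors of Kappa), Delta (in ancestors of Kappa), Theta (in ancestors of Kappa)
Deepest common ancestor (LCA) = Delta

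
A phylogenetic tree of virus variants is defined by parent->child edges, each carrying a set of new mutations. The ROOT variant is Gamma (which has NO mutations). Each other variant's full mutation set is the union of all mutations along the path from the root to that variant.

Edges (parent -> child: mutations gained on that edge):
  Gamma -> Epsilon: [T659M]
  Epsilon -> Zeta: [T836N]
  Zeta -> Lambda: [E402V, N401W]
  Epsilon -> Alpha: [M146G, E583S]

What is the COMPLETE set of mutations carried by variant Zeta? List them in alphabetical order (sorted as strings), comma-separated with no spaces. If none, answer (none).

Answer: T659M,T836N

Derivation:
At Gamma: gained [] -> total []
At Epsilon: gained ['T659M'] -> total ['T659M']
At Zeta: gained ['T836N'] -> total ['T659M', 'T836N']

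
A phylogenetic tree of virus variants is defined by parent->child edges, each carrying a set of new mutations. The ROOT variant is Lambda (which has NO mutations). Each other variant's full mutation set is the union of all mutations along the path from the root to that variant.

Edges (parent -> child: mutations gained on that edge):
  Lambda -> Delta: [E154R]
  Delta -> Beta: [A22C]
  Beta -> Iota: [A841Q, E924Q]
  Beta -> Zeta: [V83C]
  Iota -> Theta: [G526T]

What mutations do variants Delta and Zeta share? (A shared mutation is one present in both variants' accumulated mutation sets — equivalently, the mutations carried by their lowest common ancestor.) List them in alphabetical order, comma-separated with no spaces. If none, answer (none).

Answer: E154R

Derivation:
Accumulating mutations along path to Delta:
  At Lambda: gained [] -> total []
  At Delta: gained ['E154R'] -> total ['E154R']
Mutations(Delta) = ['E154R']
Accumulating mutations along path to Zeta:
  At Lambda: gained [] -> total []
  At Delta: gained ['E154R'] -> total ['E154R']
  At Beta: gained ['A22C'] -> total ['A22C', 'E154R']
  At Zeta: gained ['V83C'] -> total ['A22C', 'E154R', 'V83C']
Mutations(Zeta) = ['A22C', 'E154R', 'V83C']
Intersection: ['E154R'] ∩ ['A22C', 'E154R', 'V83C'] = ['E154R']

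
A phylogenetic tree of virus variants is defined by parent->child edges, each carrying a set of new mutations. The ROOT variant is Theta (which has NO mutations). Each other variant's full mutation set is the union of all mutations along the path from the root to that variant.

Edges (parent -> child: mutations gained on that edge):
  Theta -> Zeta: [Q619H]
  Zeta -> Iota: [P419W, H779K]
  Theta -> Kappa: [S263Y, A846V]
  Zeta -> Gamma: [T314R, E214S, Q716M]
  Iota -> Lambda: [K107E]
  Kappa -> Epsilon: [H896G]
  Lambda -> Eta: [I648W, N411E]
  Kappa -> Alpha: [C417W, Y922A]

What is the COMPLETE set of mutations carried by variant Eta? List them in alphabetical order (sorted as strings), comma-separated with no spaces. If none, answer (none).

Answer: H779K,I648W,K107E,N411E,P419W,Q619H

Derivation:
At Theta: gained [] -> total []
At Zeta: gained ['Q619H'] -> total ['Q619H']
At Iota: gained ['P419W', 'H779K'] -> total ['H779K', 'P419W', 'Q619H']
At Lambda: gained ['K107E'] -> total ['H779K', 'K107E', 'P419W', 'Q619H']
At Eta: gained ['I648W', 'N411E'] -> total ['H779K', 'I648W', 'K107E', 'N411E', 'P419W', 'Q619H']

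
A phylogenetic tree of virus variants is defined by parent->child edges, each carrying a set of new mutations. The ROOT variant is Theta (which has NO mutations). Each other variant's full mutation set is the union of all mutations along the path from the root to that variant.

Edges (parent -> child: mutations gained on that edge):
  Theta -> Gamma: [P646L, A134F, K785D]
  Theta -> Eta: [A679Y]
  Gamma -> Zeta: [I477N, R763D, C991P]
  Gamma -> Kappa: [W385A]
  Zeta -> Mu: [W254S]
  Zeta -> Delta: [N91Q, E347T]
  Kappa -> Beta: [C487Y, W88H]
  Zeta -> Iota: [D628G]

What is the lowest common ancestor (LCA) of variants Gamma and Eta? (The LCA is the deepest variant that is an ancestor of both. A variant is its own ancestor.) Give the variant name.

Answer: Theta

Derivation:
Path from root to Gamma: Theta -> Gamma
  ancestors of Gamma: {Theta, Gamma}
Path from root to Eta: Theta -> Eta
  ancestors of Eta: {Theta, Eta}
Common ancestors: {Theta}
Walk up from Eta: Eta (not in ancestors of Gamma), Theta (in ancestors of Gamma)
Deepest common ancestor (LCA) = Theta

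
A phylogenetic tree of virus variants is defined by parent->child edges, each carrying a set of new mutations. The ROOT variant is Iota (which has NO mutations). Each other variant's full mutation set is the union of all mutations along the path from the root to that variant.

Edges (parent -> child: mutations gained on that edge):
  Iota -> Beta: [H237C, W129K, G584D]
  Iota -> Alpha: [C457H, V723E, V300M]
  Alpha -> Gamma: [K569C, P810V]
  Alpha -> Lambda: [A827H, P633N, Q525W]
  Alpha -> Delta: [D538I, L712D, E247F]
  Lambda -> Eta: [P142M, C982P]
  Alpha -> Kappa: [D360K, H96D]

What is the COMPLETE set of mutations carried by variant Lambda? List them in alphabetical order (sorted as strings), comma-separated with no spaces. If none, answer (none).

Answer: A827H,C457H,P633N,Q525W,V300M,V723E

Derivation:
At Iota: gained [] -> total []
At Alpha: gained ['C457H', 'V723E', 'V300M'] -> total ['C457H', 'V300M', 'V723E']
At Lambda: gained ['A827H', 'P633N', 'Q525W'] -> total ['A827H', 'C457H', 'P633N', 'Q525W', 'V300M', 'V723E']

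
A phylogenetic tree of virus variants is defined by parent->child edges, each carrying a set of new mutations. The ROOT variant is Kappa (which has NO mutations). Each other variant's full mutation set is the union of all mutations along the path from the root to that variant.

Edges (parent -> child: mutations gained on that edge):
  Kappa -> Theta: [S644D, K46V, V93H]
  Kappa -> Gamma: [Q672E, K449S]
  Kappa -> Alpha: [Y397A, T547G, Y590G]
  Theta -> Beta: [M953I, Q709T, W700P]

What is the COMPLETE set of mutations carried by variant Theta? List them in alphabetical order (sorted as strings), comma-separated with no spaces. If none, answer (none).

At Kappa: gained [] -> total []
At Theta: gained ['S644D', 'K46V', 'V93H'] -> total ['K46V', 'S644D', 'V93H']

Answer: K46V,S644D,V93H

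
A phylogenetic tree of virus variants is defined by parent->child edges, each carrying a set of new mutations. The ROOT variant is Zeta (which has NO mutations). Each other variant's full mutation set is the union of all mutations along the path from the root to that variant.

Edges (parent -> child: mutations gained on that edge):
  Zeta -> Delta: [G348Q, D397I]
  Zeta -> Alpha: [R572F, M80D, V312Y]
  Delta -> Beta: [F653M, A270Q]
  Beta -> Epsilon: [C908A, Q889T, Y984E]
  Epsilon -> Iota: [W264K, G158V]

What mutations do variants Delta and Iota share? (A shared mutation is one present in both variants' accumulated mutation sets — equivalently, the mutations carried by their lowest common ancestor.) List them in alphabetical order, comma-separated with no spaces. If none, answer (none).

Accumulating mutations along path to Delta:
  At Zeta: gained [] -> total []
  At Delta: gained ['G348Q', 'D397I'] -> total ['D397I', 'G348Q']
Mutations(Delta) = ['D397I', 'G348Q']
Accumulating mutations along path to Iota:
  At Zeta: gained [] -> total []
  At Delta: gained ['G348Q', 'D397I'] -> total ['D397I', 'G348Q']
  At Beta: gained ['F653M', 'A270Q'] -> total ['A270Q', 'D397I', 'F653M', 'G348Q']
  At Epsilon: gained ['C908A', 'Q889T', 'Y984E'] -> total ['A270Q', 'C908A', 'D397I', 'F653M', 'G348Q', 'Q889T', 'Y984E']
  At Iota: gained ['W264K', 'G158V'] -> total ['A270Q', 'C908A', 'D397I', 'F653M', 'G158V', 'G348Q', 'Q889T', 'W264K', 'Y984E']
Mutations(Iota) = ['A270Q', 'C908A', 'D397I', 'F653M', 'G158V', 'G348Q', 'Q889T', 'W264K', 'Y984E']
Intersection: ['D397I', 'G348Q'] ∩ ['A270Q', 'C908A', 'D397I', 'F653M', 'G158V', 'G348Q', 'Q889T', 'W264K', 'Y984E'] = ['D397I', 'G348Q']

Answer: D397I,G348Q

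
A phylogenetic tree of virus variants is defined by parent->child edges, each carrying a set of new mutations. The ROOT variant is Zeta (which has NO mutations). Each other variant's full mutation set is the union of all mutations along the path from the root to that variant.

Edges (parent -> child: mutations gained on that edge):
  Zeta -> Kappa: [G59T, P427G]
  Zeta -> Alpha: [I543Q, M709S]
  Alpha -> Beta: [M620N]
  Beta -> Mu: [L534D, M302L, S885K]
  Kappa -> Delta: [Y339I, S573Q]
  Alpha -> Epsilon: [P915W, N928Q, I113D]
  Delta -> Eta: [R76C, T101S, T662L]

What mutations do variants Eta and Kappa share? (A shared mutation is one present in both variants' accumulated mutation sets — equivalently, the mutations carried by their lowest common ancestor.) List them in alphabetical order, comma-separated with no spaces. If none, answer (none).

Accumulating mutations along path to Eta:
  At Zeta: gained [] -> total []
  At Kappa: gained ['G59T', 'P427G'] -> total ['G59T', 'P427G']
  At Delta: gained ['Y339I', 'S573Q'] -> total ['G59T', 'P427G', 'S573Q', 'Y339I']
  At Eta: gained ['R76C', 'T101S', 'T662L'] -> total ['G59T', 'P427G', 'R76C', 'S573Q', 'T101S', 'T662L', 'Y339I']
Mutations(Eta) = ['G59T', 'P427G', 'R76C', 'S573Q', 'T101S', 'T662L', 'Y339I']
Accumulating mutations along path to Kappa:
  At Zeta: gained [] -> total []
  At Kappa: gained ['G59T', 'P427G'] -> total ['G59T', 'P427G']
Mutations(Kappa) = ['G59T', 'P427G']
Intersection: ['G59T', 'P427G', 'R76C', 'S573Q', 'T101S', 'T662L', 'Y339I'] ∩ ['G59T', 'P427G'] = ['G59T', 'P427G']

Answer: G59T,P427G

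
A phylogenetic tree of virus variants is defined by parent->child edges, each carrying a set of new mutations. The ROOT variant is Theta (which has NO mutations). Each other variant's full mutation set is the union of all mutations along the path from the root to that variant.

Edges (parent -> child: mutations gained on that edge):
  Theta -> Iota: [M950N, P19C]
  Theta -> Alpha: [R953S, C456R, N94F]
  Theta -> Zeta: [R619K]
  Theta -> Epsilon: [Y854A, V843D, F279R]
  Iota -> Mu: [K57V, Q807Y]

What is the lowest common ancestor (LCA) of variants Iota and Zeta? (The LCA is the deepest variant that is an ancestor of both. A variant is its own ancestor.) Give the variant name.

Path from root to Iota: Theta -> Iota
  ancestors of Iota: {Theta, Iota}
Path from root to Zeta: Theta -> Zeta
  ancestors of Zeta: {Theta, Zeta}
Common ancestors: {Theta}
Walk up from Zeta: Zeta (not in ancestors of Iota), Theta (in ancestors of Iota)
Deepest common ancestor (LCA) = Theta

Answer: Theta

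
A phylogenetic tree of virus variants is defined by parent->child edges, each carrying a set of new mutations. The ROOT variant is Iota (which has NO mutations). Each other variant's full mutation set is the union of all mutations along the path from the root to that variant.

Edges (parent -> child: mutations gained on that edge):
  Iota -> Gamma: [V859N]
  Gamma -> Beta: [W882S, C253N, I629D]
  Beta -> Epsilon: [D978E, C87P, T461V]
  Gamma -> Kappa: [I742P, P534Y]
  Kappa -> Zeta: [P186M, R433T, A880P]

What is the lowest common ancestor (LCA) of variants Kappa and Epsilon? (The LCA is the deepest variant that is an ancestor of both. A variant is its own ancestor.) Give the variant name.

Path from root to Kappa: Iota -> Gamma -> Kappa
  ancestors of Kappa: {Iota, Gamma, Kappa}
Path from root to Epsilon: Iota -> Gamma -> Beta -> Epsilon
  ancestors of Epsilon: {Iota, Gamma, Beta, Epsilon}
Common ancestors: {Iota, Gamma}
Walk up from Epsilon: Epsilon (not in ancestors of Kappa), Beta (not in ancestors of Kappa), Gamma (in ancestors of Kappa), Iota (in ancestors of Kappa)
Deepest common ancestor (LCA) = Gamma

Answer: Gamma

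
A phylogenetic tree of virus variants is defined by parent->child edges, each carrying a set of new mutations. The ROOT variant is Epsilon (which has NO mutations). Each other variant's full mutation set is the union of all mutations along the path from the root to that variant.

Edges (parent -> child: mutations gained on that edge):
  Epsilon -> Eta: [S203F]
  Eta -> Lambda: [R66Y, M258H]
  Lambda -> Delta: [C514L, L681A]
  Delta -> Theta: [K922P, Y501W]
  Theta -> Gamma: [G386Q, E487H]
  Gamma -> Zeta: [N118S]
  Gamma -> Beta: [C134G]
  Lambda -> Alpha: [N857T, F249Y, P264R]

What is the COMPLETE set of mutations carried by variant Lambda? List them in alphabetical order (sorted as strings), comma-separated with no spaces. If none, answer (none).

At Epsilon: gained [] -> total []
At Eta: gained ['S203F'] -> total ['S203F']
At Lambda: gained ['R66Y', 'M258H'] -> total ['M258H', 'R66Y', 'S203F']

Answer: M258H,R66Y,S203F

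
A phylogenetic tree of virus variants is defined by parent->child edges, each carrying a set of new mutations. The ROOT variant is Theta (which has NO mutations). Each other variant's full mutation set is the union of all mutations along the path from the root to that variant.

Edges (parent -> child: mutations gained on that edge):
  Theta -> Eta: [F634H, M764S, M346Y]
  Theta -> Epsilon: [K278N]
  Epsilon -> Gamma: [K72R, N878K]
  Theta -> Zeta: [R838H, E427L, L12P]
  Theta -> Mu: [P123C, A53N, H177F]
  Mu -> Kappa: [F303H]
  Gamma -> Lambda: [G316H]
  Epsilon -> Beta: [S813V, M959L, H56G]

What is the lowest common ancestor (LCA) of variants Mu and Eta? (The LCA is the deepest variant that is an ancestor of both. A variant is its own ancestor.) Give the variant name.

Answer: Theta

Derivation:
Path from root to Mu: Theta -> Mu
  ancestors of Mu: {Theta, Mu}
Path from root to Eta: Theta -> Eta
  ancestors of Eta: {Theta, Eta}
Common ancestors: {Theta}
Walk up from Eta: Eta (not in ancestors of Mu), Theta (in ancestors of Mu)
Deepest common ancestor (LCA) = Theta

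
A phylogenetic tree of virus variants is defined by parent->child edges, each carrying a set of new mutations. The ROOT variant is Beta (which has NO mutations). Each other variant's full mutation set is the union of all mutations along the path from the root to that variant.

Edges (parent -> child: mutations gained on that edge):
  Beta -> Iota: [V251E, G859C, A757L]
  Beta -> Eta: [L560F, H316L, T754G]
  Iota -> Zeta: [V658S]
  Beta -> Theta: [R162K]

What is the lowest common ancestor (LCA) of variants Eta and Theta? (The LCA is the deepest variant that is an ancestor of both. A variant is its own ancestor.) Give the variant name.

Answer: Beta

Derivation:
Path from root to Eta: Beta -> Eta
  ancestors of Eta: {Beta, Eta}
Path from root to Theta: Beta -> Theta
  ancestors of Theta: {Beta, Theta}
Common ancestors: {Beta}
Walk up from Theta: Theta (not in ancestors of Eta), Beta (in ancestors of Eta)
Deepest common ancestor (LCA) = Beta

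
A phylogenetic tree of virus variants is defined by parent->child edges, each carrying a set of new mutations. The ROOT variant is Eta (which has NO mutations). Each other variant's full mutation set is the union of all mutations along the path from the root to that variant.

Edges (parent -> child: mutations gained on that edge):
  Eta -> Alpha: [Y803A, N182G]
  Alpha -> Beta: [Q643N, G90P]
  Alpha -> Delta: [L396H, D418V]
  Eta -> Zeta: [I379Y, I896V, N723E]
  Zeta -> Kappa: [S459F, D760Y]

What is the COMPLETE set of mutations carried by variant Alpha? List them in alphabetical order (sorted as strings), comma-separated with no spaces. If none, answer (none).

At Eta: gained [] -> total []
At Alpha: gained ['Y803A', 'N182G'] -> total ['N182G', 'Y803A']

Answer: N182G,Y803A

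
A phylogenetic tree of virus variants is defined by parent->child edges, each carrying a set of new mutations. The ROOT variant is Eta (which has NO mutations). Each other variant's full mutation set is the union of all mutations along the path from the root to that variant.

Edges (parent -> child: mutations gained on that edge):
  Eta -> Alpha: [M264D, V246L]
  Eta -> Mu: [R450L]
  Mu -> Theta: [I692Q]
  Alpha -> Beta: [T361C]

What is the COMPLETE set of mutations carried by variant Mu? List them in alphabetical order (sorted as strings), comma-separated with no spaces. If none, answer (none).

At Eta: gained [] -> total []
At Mu: gained ['R450L'] -> total ['R450L']

Answer: R450L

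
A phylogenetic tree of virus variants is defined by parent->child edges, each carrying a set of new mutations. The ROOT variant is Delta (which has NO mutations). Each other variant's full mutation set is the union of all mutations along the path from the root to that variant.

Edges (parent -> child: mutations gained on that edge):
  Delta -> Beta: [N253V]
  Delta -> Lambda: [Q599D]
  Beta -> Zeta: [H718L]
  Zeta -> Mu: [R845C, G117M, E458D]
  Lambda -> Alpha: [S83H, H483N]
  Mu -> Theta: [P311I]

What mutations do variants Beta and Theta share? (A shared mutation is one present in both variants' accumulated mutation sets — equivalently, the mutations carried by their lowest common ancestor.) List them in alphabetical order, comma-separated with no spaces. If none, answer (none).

Answer: N253V

Derivation:
Accumulating mutations along path to Beta:
  At Delta: gained [] -> total []
  At Beta: gained ['N253V'] -> total ['N253V']
Mutations(Beta) = ['N253V']
Accumulating mutations along path to Theta:
  At Delta: gained [] -> total []
  At Beta: gained ['N253V'] -> total ['N253V']
  At Zeta: gained ['H718L'] -> total ['H718L', 'N253V']
  At Mu: gained ['R845C', 'G117M', 'E458D'] -> total ['E458D', 'G117M', 'H718L', 'N253V', 'R845C']
  At Theta: gained ['P311I'] -> total ['E458D', 'G117M', 'H718L', 'N253V', 'P311I', 'R845C']
Mutations(Theta) = ['E458D', 'G117M', 'H718L', 'N253V', 'P311I', 'R845C']
Intersection: ['N253V'] ∩ ['E458D', 'G117M', 'H718L', 'N253V', 'P311I', 'R845C'] = ['N253V']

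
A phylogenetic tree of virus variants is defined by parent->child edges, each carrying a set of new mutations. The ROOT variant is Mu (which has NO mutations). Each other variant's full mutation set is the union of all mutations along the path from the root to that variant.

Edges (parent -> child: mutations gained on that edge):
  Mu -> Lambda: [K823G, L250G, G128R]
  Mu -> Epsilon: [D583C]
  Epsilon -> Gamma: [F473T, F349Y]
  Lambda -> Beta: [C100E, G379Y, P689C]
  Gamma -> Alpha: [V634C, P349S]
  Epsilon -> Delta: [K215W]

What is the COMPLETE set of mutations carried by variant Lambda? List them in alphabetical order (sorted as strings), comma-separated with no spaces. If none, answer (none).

Answer: G128R,K823G,L250G

Derivation:
At Mu: gained [] -> total []
At Lambda: gained ['K823G', 'L250G', 'G128R'] -> total ['G128R', 'K823G', 'L250G']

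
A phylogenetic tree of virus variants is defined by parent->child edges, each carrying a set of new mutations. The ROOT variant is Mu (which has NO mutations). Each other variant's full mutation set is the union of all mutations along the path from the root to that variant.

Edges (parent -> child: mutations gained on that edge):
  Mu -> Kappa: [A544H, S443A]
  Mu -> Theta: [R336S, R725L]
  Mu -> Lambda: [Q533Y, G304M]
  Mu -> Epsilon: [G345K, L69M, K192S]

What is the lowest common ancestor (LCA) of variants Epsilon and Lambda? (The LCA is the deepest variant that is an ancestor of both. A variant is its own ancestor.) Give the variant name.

Answer: Mu

Derivation:
Path from root to Epsilon: Mu -> Epsilon
  ancestors of Epsilon: {Mu, Epsilon}
Path from root to Lambda: Mu -> Lambda
  ancestors of Lambda: {Mu, Lambda}
Common ancestors: {Mu}
Walk up from Lambda: Lambda (not in ancestors of Epsilon), Mu (in ancestors of Epsilon)
Deepest common ancestor (LCA) = Mu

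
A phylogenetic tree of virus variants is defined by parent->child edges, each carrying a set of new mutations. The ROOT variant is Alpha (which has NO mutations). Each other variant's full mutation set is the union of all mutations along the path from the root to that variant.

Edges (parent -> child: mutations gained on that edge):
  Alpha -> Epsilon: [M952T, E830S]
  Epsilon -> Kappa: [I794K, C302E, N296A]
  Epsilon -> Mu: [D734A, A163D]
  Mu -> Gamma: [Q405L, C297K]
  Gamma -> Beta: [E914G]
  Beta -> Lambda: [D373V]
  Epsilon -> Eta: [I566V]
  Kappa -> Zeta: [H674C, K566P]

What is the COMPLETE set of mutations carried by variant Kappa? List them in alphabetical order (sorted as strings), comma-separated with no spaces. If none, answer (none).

At Alpha: gained [] -> total []
At Epsilon: gained ['M952T', 'E830S'] -> total ['E830S', 'M952T']
At Kappa: gained ['I794K', 'C302E', 'N296A'] -> total ['C302E', 'E830S', 'I794K', 'M952T', 'N296A']

Answer: C302E,E830S,I794K,M952T,N296A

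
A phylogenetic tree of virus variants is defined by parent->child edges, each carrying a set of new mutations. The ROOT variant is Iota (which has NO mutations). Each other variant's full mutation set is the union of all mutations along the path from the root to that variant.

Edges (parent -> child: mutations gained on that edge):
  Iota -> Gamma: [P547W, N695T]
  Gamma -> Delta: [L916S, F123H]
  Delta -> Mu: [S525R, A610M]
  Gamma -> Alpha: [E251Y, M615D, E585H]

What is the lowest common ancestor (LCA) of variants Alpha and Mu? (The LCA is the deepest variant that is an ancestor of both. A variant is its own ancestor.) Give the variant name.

Path from root to Alpha: Iota -> Gamma -> Alpha
  ancestors of Alpha: {Iota, Gamma, Alpha}
Path from root to Mu: Iota -> Gamma -> Delta -> Mu
  ancestors of Mu: {Iota, Gamma, Delta, Mu}
Common ancestors: {Iota, Gamma}
Walk up from Mu: Mu (not in ancestors of Alpha), Delta (not in ancestors of Alpha), Gamma (in ancestors of Alpha), Iota (in ancestors of Alpha)
Deepest common ancestor (LCA) = Gamma

Answer: Gamma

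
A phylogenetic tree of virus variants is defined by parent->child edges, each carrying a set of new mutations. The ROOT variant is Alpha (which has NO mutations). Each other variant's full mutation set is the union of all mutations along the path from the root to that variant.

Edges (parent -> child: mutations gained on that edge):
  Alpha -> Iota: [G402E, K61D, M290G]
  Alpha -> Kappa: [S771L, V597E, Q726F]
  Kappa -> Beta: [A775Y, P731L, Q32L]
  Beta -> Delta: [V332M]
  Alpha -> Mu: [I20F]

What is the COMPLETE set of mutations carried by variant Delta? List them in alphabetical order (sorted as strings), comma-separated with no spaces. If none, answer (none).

Answer: A775Y,P731L,Q32L,Q726F,S771L,V332M,V597E

Derivation:
At Alpha: gained [] -> total []
At Kappa: gained ['S771L', 'V597E', 'Q726F'] -> total ['Q726F', 'S771L', 'V597E']
At Beta: gained ['A775Y', 'P731L', 'Q32L'] -> total ['A775Y', 'P731L', 'Q32L', 'Q726F', 'S771L', 'V597E']
At Delta: gained ['V332M'] -> total ['A775Y', 'P731L', 'Q32L', 'Q726F', 'S771L', 'V332M', 'V597E']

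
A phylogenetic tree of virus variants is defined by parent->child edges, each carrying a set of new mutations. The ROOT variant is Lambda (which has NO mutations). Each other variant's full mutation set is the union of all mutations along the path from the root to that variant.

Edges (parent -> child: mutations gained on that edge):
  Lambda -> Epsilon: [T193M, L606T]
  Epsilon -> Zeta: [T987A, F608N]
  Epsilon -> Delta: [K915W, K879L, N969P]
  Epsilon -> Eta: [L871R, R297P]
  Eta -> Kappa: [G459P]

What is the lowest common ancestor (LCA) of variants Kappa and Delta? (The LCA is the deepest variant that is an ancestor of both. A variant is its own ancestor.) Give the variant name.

Path from root to Kappa: Lambda -> Epsilon -> Eta -> Kappa
  ancestors of Kappa: {Lambda, Epsilon, Eta, Kappa}
Path from root to Delta: Lambda -> Epsilon -> Delta
  ancestors of Delta: {Lambda, Epsilon, Delta}
Common ancestors: {Lambda, Epsilon}
Walk up from Delta: Delta (not in ancestors of Kappa), Epsilon (in ancestors of Kappa), Lambda (in ancestors of Kappa)
Deepest common ancestor (LCA) = Epsilon

Answer: Epsilon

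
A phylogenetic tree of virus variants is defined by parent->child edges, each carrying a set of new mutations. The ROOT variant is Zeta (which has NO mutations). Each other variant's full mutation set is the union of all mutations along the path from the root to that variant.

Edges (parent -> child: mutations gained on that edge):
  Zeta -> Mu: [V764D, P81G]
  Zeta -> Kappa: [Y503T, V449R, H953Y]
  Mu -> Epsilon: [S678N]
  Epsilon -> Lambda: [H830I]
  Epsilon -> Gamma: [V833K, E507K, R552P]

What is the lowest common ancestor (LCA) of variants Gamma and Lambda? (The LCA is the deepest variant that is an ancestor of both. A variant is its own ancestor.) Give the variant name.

Answer: Epsilon

Derivation:
Path from root to Gamma: Zeta -> Mu -> Epsilon -> Gamma
  ancestors of Gamma: {Zeta, Mu, Epsilon, Gamma}
Path from root to Lambda: Zeta -> Mu -> Epsilon -> Lambda
  ancestors of Lambda: {Zeta, Mu, Epsilon, Lambda}
Common ancestors: {Zeta, Mu, Epsilon}
Walk up from Lambda: Lambda (not in ancestors of Gamma), Epsilon (in ancestors of Gamma), Mu (in ancestors of Gamma), Zeta (in ancestors of Gamma)
Deepest common ancestor (LCA) = Epsilon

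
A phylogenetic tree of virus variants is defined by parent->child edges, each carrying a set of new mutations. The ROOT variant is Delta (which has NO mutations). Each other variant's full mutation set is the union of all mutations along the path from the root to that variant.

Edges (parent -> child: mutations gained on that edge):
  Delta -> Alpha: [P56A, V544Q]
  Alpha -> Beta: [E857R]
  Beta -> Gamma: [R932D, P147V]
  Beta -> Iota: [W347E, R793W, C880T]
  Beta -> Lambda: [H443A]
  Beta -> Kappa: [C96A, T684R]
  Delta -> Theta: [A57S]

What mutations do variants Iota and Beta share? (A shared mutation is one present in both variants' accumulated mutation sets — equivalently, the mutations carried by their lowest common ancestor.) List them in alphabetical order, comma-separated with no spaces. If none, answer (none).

Accumulating mutations along path to Iota:
  At Delta: gained [] -> total []
  At Alpha: gained ['P56A', 'V544Q'] -> total ['P56A', 'V544Q']
  At Beta: gained ['E857R'] -> total ['E857R', 'P56A', 'V544Q']
  At Iota: gained ['W347E', 'R793W', 'C880T'] -> total ['C880T', 'E857R', 'P56A', 'R793W', 'V544Q', 'W347E']
Mutations(Iota) = ['C880T', 'E857R', 'P56A', 'R793W', 'V544Q', 'W347E']
Accumulating mutations along path to Beta:
  At Delta: gained [] -> total []
  At Alpha: gained ['P56A', 'V544Q'] -> total ['P56A', 'V544Q']
  At Beta: gained ['E857R'] -> total ['E857R', 'P56A', 'V544Q']
Mutations(Beta) = ['E857R', 'P56A', 'V544Q']
Intersection: ['C880T', 'E857R', 'P56A', 'R793W', 'V544Q', 'W347E'] ∩ ['E857R', 'P56A', 'V544Q'] = ['E857R', 'P56A', 'V544Q']

Answer: E857R,P56A,V544Q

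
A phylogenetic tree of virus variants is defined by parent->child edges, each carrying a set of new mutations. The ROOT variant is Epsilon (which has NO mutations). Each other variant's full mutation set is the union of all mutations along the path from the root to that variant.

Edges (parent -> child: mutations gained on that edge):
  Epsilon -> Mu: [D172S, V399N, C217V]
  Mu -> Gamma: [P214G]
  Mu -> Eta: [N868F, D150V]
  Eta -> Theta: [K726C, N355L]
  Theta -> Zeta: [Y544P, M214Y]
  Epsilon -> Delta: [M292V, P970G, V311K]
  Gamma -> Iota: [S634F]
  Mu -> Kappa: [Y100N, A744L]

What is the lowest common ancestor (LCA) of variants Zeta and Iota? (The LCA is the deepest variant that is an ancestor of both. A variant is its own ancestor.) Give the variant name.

Path from root to Zeta: Epsilon -> Mu -> Eta -> Theta -> Zeta
  ancestors of Zeta: {Epsilon, Mu, Eta, Theta, Zeta}
Path from root to Iota: Epsilon -> Mu -> Gamma -> Iota
  ancestors of Iota: {Epsilon, Mu, Gamma, Iota}
Common ancestors: {Epsilon, Mu}
Walk up from Iota: Iota (not in ancestors of Zeta), Gamma (not in ancestors of Zeta), Mu (in ancestors of Zeta), Epsilon (in ancestors of Zeta)
Deepest common ancestor (LCA) = Mu

Answer: Mu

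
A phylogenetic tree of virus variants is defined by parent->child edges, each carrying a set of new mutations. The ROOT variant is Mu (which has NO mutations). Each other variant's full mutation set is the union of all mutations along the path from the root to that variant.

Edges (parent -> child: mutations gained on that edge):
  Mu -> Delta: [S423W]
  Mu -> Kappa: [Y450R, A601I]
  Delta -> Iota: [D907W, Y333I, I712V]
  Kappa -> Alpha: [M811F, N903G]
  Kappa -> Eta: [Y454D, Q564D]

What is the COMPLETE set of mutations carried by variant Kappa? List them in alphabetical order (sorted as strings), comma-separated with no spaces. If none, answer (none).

Answer: A601I,Y450R

Derivation:
At Mu: gained [] -> total []
At Kappa: gained ['Y450R', 'A601I'] -> total ['A601I', 'Y450R']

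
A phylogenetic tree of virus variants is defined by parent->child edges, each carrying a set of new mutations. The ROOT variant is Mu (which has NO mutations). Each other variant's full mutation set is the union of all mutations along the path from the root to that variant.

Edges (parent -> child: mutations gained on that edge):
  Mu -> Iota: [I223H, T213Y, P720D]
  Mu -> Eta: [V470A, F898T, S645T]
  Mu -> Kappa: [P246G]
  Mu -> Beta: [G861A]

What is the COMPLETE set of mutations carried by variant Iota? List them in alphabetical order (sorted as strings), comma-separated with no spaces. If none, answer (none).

Answer: I223H,P720D,T213Y

Derivation:
At Mu: gained [] -> total []
At Iota: gained ['I223H', 'T213Y', 'P720D'] -> total ['I223H', 'P720D', 'T213Y']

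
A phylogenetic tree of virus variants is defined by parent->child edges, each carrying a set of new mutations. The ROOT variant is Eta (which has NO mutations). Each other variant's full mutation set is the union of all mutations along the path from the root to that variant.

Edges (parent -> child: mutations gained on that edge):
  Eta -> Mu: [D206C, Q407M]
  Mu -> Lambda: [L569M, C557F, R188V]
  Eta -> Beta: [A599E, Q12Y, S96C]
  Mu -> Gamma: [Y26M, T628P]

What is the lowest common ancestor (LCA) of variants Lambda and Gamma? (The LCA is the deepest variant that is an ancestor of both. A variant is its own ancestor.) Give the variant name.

Path from root to Lambda: Eta -> Mu -> Lambda
  ancestors of Lambda: {Eta, Mu, Lambda}
Path from root to Gamma: Eta -> Mu -> Gamma
  ancestors of Gamma: {Eta, Mu, Gamma}
Common ancestors: {Eta, Mu}
Walk up from Gamma: Gamma (not in ancestors of Lambda), Mu (in ancestors of Lambda), Eta (in ancestors of Lambda)
Deepest common ancestor (LCA) = Mu

Answer: Mu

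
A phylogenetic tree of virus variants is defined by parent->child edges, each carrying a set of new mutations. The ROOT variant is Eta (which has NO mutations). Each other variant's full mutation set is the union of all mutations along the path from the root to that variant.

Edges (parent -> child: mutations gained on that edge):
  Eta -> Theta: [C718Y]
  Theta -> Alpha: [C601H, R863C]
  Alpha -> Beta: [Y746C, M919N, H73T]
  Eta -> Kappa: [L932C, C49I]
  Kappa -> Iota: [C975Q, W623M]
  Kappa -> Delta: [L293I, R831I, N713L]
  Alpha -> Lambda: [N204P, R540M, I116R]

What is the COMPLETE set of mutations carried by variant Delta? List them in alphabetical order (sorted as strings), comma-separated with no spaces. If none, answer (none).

At Eta: gained [] -> total []
At Kappa: gained ['L932C', 'C49I'] -> total ['C49I', 'L932C']
At Delta: gained ['L293I', 'R831I', 'N713L'] -> total ['C49I', 'L293I', 'L932C', 'N713L', 'R831I']

Answer: C49I,L293I,L932C,N713L,R831I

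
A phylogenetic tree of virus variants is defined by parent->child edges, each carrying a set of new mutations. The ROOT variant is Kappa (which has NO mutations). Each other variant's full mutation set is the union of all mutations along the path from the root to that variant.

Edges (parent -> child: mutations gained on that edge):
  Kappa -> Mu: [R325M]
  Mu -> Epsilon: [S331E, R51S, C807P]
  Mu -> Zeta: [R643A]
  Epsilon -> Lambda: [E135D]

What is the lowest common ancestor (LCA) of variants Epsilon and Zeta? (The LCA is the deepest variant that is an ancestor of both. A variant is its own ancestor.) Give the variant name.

Path from root to Epsilon: Kappa -> Mu -> Epsilon
  ancestors of Epsilon: {Kappa, Mu, Epsilon}
Path from root to Zeta: Kappa -> Mu -> Zeta
  ancestors of Zeta: {Kappa, Mu, Zeta}
Common ancestors: {Kappa, Mu}
Walk up from Zeta: Zeta (not in ancestors of Epsilon), Mu (in ancestors of Epsilon), Kappa (in ancestors of Epsilon)
Deepest common ancestor (LCA) = Mu

Answer: Mu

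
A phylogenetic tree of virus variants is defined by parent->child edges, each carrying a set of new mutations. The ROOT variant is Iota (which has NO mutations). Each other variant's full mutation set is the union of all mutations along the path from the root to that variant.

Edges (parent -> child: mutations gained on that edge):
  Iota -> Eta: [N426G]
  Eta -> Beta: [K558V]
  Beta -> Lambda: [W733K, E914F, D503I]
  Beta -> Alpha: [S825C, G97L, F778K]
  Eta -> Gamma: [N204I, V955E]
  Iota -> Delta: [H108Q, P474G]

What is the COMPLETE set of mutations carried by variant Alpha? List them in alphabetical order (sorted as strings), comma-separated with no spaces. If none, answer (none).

Answer: F778K,G97L,K558V,N426G,S825C

Derivation:
At Iota: gained [] -> total []
At Eta: gained ['N426G'] -> total ['N426G']
At Beta: gained ['K558V'] -> total ['K558V', 'N426G']
At Alpha: gained ['S825C', 'G97L', 'F778K'] -> total ['F778K', 'G97L', 'K558V', 'N426G', 'S825C']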